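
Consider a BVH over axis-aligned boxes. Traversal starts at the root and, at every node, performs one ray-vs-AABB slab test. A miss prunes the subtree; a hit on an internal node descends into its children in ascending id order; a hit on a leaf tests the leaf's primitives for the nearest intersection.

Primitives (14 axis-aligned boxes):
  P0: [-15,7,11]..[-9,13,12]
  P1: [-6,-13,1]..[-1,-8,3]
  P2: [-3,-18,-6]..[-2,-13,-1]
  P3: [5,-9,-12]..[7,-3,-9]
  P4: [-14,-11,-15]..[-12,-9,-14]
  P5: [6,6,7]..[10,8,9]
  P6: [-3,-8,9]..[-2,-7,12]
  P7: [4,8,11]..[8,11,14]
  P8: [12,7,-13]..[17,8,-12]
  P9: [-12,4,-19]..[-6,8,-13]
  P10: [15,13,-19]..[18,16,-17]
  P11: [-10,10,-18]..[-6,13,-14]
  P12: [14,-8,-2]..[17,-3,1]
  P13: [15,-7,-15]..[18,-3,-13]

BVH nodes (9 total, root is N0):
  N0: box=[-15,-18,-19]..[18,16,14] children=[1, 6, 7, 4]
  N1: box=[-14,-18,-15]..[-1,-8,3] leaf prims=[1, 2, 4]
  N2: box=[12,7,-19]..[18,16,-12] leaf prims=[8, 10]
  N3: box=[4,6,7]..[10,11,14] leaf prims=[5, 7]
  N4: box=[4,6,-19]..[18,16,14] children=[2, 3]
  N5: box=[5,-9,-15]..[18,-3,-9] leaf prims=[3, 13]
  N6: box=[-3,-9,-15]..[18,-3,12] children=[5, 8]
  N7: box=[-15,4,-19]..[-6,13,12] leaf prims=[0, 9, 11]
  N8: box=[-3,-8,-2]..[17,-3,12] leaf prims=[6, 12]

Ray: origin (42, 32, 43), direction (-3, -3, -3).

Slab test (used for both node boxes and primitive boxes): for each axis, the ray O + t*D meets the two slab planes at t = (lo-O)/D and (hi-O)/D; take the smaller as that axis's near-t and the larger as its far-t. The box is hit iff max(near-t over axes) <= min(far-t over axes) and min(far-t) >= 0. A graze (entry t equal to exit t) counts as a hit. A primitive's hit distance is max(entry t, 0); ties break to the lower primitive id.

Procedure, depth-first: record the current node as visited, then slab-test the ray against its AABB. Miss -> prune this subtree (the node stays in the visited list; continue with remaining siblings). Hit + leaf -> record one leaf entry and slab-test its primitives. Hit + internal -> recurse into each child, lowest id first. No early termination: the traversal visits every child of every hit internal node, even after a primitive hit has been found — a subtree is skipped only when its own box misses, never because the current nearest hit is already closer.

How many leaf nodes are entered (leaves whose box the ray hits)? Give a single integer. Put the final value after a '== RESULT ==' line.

Trace the traversal:
N0 x:[8,19] y:[16/3,50/3] z:[29/3,62/3] -> hit [29/3,50/3], descend [1, 4, 6, 7]
  N1 x:[43/3,56/3] y:[40/3,50/3] z:[40/3,58/3] -> hit [43/3,50/3] leaf, test {P1(miss), P2@t=15, P4(miss)}
  N4 x:[8,38/3] y:[16/3,26/3] z:[29/3,62/3] -> miss, prune
  N6 x:[8,15] y:[35/3,41/3] z:[31/3,58/3] -> hit [35/3,41/3], descend [5, 8]
    N5 x:[8,37/3] y:[35/3,41/3] z:[52/3,58/3] -> miss, prune
    N8 x:[25/3,15] y:[35/3,40/3] z:[31/3,15] -> hit [35/3,40/3] leaf, test {P6(miss), P12(miss)}
  N7 x:[16,19] y:[19/3,28/3] z:[31/3,62/3] -> miss, prune

Visited [0, 1, 4, 6, 5, 8, 7]. Tests: 7 box, 2 leaf. Nearest: P2.

== RESULT ==
2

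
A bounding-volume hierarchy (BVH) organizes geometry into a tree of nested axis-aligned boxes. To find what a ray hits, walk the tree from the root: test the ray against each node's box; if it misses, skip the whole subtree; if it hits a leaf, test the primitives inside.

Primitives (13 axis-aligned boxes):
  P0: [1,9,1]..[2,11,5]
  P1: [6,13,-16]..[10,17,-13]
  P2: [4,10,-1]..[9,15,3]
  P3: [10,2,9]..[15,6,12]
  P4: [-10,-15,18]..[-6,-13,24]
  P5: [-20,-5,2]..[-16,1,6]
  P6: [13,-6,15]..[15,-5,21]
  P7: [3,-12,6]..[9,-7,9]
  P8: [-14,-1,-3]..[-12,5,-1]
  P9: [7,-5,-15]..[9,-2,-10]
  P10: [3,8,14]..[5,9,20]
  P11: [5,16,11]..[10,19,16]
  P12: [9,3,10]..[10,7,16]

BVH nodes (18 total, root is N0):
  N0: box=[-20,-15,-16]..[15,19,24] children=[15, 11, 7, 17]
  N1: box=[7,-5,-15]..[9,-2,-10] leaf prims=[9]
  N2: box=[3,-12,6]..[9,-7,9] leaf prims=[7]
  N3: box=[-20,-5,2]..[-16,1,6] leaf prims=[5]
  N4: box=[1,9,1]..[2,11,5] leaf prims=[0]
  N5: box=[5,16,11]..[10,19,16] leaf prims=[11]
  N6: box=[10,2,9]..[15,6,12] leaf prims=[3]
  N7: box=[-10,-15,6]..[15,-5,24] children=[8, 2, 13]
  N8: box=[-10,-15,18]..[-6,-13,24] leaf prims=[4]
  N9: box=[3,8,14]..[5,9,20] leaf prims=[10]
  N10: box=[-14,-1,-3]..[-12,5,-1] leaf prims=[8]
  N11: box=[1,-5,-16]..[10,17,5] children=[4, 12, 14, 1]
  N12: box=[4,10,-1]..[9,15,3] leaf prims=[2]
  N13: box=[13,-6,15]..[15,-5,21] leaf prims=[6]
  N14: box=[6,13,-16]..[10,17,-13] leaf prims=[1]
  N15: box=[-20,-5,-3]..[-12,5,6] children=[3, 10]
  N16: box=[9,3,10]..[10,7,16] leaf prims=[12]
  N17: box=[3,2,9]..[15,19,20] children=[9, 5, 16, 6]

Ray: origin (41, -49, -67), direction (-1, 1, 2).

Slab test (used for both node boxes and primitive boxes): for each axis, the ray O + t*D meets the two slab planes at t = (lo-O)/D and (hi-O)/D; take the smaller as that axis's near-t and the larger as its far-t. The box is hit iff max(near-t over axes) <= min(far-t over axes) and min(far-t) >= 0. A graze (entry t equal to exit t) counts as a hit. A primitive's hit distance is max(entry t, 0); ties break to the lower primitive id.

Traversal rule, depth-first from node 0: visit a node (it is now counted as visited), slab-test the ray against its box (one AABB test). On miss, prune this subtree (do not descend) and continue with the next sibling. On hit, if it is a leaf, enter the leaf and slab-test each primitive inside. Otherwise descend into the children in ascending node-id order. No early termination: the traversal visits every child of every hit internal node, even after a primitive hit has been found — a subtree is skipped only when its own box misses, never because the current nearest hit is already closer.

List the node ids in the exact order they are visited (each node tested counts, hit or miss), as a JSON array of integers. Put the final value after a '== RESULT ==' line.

Trace the traversal:
N0 x:[26,61] y:[34,68] z:[51/2,91/2] -> hit [34,91/2], descend [7, 11, 15, 17]
  N7 x:[26,51] y:[34,44] z:[73/2,91/2] -> hit [73/2,44], descend [2, 8, 13]
    N2 x:[32,38] y:[37,42] z:[73/2,38] -> hit [37,38] leaf, test {P7@t=37}
    N8 x:[47,51] y:[34,36] z:[85/2,91/2] -> miss, prune
    N13 x:[26,28] y:[43,44] z:[41,44] -> miss, prune
  N11 x:[31,40] y:[44,66] z:[51/2,36] -> miss, prune
  N15 x:[53,61] y:[44,54] z:[32,73/2] -> miss, prune
  N17 x:[26,38] y:[51,68] z:[38,87/2] -> miss, prune

Summary -> nodes [0, 7, 2, 8, 13, 11, 15, 17]; box-tests=8; leaf-entries=1; first=P7

== RESULT ==
[0, 7, 2, 8, 13, 11, 15, 17]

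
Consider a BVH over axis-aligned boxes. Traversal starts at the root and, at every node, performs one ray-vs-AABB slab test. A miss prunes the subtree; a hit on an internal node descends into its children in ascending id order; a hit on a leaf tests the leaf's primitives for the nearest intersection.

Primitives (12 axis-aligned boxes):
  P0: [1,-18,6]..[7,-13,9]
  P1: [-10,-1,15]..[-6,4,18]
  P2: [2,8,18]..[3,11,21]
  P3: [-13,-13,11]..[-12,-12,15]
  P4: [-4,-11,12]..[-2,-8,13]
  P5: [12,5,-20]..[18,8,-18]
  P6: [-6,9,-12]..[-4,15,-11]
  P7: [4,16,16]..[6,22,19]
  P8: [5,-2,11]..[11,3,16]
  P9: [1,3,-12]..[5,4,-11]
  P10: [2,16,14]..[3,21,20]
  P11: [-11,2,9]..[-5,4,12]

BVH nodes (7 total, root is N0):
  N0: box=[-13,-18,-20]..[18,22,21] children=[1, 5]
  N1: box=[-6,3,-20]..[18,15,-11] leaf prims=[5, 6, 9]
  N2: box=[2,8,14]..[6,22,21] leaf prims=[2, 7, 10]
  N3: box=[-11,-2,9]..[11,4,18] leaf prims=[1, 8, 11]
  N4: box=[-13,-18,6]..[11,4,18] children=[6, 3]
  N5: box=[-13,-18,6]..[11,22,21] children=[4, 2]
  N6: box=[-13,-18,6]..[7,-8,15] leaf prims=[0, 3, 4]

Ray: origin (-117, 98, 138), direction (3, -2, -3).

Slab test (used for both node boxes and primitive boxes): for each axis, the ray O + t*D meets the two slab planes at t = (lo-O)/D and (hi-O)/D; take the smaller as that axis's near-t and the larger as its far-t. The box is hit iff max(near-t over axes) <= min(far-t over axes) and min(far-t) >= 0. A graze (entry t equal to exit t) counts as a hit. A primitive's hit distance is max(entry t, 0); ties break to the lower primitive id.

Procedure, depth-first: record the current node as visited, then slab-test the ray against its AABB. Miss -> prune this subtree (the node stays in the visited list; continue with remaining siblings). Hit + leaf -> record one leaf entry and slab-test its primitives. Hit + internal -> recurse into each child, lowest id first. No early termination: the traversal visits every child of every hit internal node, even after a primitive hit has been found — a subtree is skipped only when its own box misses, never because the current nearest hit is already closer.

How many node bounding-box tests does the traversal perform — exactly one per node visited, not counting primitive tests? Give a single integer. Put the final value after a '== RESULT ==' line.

Trace the traversal:
N0 x:[104/3,45] y:[38,58] z:[39,158/3] -> hit [39,45], descend [1, 5]
  N1 x:[37,45] y:[83/2,95/2] z:[149/3,158/3] -> miss, prune
  N5 x:[104/3,128/3] y:[38,58] z:[39,44] -> hit [39,128/3], descend [2, 4]
    N2 x:[119/3,41] y:[38,45] z:[39,124/3] -> hit [119/3,41] leaf, test {P2(miss), P7@t=121/3, P10@t=119/3}
    N4 x:[104/3,128/3] y:[47,58] z:[40,44] -> miss, prune

Visited [0, 1, 5, 2, 4]. Tests: 5 box, 1 leaf. Nearest: P10.

== RESULT ==
5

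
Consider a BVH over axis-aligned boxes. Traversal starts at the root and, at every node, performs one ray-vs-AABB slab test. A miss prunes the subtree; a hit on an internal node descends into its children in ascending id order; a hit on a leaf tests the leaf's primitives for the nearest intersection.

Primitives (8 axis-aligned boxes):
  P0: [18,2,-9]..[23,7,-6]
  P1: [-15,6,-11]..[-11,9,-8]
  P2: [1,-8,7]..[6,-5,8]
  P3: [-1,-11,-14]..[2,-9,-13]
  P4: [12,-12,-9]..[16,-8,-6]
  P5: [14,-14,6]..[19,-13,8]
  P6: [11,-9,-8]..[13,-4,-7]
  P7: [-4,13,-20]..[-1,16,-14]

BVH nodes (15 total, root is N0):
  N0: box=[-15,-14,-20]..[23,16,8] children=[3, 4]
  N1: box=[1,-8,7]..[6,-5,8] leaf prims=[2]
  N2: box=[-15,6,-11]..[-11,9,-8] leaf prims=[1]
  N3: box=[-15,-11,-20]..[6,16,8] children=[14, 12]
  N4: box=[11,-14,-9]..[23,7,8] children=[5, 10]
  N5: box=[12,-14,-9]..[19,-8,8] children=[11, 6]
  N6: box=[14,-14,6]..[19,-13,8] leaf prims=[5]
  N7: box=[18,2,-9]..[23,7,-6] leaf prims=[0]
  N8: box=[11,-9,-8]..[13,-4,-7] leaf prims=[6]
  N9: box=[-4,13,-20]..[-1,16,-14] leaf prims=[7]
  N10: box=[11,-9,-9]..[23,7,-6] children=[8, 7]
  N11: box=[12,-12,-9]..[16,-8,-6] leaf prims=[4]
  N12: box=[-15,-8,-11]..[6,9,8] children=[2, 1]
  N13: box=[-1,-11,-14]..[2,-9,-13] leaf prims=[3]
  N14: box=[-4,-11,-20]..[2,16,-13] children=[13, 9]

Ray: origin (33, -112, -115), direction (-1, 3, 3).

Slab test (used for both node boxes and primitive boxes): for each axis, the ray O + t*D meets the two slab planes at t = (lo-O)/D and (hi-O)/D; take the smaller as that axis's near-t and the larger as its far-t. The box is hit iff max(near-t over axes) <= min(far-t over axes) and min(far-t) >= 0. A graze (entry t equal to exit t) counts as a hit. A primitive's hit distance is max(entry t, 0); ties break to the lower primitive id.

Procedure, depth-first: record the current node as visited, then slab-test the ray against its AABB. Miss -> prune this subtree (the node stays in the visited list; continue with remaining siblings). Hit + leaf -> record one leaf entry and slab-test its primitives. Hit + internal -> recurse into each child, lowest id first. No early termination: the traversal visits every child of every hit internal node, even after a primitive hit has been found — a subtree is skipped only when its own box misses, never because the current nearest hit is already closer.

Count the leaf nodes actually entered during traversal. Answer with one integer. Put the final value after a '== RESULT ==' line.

Trace the traversal:
N0 x:[10,48] y:[98/3,128/3] z:[95/3,41] -> hit [98/3,41], descend [3, 4]
  N3 x:[27,48] y:[101/3,128/3] z:[95/3,41] -> hit [101/3,41], descend [12, 14]
    N12 x:[27,48] y:[104/3,121/3] z:[104/3,41] -> hit [104/3,121/3], descend [1, 2]
      N1 x:[27,32] y:[104/3,107/3] z:[122/3,41] -> miss, prune
      N2 x:[44,48] y:[118/3,121/3] z:[104/3,107/3] -> miss, prune
    N14 x:[31,37] y:[101/3,128/3] z:[95/3,34] -> hit [101/3,34], descend [9, 13]
      N9 x:[34,37] y:[125/3,128/3] z:[95/3,101/3] -> miss, prune
      N13 x:[31,34] y:[101/3,103/3] z:[101/3,34] -> hit [101/3,34] leaf, test {P3@t=101/3}
  N4 x:[10,22] y:[98/3,119/3] z:[106/3,41] -> miss, prune

order=[0, 3, 12, 1, 2, 14, 9, 13, 4]  |boxes|=9  |leaves|=1  hit=P3

== RESULT ==
1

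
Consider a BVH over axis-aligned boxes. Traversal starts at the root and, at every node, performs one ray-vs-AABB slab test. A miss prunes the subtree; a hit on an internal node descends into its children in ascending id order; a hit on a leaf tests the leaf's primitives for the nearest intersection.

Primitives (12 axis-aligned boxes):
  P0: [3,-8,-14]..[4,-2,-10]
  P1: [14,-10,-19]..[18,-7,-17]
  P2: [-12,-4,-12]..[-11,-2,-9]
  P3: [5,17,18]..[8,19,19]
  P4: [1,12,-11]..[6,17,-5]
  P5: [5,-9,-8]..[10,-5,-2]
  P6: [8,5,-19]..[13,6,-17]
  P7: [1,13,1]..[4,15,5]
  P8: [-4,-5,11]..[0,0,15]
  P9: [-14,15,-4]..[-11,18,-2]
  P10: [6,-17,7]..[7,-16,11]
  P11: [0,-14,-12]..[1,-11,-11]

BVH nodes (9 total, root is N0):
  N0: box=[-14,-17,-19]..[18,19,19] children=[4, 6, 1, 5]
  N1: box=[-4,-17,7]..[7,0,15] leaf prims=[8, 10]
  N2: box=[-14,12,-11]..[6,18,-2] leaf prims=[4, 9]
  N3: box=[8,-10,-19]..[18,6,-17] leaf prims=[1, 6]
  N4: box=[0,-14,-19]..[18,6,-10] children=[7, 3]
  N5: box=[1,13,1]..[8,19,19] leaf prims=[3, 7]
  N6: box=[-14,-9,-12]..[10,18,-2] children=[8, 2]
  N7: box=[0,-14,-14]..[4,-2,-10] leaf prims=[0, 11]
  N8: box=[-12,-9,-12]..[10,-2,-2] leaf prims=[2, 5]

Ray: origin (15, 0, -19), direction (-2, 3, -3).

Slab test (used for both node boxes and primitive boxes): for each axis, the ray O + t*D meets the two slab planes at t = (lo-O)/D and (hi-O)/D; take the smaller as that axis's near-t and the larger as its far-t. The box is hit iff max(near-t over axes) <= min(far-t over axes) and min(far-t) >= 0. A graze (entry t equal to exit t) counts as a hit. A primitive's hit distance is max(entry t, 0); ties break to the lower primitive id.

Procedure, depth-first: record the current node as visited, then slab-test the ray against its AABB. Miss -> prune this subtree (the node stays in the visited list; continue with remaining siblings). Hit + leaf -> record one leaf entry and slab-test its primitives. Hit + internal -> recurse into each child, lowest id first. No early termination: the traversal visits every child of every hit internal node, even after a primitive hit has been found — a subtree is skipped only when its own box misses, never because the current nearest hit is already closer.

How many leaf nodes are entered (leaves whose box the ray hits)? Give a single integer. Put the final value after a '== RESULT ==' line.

Walk:
N0 x:[-3/2,29/2] y:[-17/3,19/3] z:[-38/3,0] -> hit [-3/2,0], descend [1, 4, 5, 6]
  N1 x:[4,19/2] y:[-17/3,0] z:[-34/3,-26/3] -> miss, prune
  N4 x:[-3/2,15/2] y:[-14/3,2] z:[-3,0] -> hit [-3/2,0], descend [3, 7]
    N3 x:[-3/2,7/2] y:[-10/3,2] z:[-2/3,0] -> hit [-2/3,0] leaf, test {P1(miss), P6(miss)}
    N7 x:[11/2,15/2] y:[-14/3,-2/3] z:[-3,-5/3] -> miss, prune
  N5 x:[7/2,7] y:[13/3,19/3] z:[-38/3,-20/3] -> miss, prune
  N6 x:[5/2,29/2] y:[-3,6] z:[-17/3,-7/3] -> miss, prune

7 AABB tests over nodes [0, 1, 4, 3, 7, 5, 6]; 1 leaf entered; closest miss.

== RESULT ==
1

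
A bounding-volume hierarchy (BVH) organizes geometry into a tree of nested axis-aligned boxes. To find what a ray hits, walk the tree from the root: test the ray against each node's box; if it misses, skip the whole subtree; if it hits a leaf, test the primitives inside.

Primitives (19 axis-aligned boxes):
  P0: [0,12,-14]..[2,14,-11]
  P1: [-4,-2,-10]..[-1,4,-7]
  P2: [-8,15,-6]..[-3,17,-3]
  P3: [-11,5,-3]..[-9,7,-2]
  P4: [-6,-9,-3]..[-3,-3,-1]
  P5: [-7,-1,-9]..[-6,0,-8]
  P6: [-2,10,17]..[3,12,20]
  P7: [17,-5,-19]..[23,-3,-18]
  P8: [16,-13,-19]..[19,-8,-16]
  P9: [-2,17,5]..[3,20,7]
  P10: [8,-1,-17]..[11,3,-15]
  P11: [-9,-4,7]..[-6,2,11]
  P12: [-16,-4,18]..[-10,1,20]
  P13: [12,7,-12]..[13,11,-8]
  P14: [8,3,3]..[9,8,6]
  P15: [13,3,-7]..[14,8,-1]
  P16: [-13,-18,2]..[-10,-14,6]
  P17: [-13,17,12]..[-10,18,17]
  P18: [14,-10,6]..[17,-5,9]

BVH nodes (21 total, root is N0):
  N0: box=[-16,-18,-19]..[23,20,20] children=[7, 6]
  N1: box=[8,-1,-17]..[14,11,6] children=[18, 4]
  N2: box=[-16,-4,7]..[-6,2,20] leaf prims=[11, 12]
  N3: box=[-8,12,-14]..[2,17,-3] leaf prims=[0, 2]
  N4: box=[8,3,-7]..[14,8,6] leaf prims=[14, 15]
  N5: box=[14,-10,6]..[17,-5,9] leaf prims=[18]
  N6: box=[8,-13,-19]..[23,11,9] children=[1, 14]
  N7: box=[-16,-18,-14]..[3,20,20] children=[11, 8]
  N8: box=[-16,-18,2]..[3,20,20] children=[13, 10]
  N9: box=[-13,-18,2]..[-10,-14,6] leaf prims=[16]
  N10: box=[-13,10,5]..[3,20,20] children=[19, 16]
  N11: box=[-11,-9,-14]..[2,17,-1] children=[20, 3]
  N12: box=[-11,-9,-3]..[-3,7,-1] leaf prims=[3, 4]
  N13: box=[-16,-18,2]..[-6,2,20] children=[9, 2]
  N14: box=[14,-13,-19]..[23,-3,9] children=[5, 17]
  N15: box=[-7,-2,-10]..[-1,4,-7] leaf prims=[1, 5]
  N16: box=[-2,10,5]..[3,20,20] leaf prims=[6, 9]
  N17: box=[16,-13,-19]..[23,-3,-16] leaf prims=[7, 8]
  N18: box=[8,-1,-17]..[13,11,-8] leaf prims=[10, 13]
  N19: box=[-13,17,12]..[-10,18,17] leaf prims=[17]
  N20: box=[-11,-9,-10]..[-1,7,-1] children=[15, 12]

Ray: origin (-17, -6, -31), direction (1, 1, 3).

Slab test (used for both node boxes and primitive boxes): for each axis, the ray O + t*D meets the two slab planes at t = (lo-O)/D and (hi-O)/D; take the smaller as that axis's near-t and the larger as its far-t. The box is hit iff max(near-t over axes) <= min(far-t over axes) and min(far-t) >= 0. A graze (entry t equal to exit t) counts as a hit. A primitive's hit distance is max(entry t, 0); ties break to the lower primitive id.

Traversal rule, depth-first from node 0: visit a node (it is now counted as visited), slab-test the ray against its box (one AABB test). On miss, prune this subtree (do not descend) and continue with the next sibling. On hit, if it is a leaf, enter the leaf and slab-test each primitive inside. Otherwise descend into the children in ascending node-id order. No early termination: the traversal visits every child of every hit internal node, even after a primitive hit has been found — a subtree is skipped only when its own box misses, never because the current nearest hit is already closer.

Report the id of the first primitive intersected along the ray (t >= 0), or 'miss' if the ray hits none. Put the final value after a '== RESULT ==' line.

Trace the traversal:
N0 x:[1,40] y:[-12,26] z:[4,17] -> hit [4,17], descend [6, 7]
  N6 x:[25,40] y:[-7,17] z:[4,40/3] -> miss, prune
  N7 x:[1,20] y:[-12,26] z:[17/3,17] -> hit [17/3,17], descend [8, 11]
    N8 x:[1,20] y:[-12,26] z:[11,17] -> hit [11,17], descend [10, 13]
      N10 x:[4,20] y:[16,26] z:[12,17] -> hit [16,17], descend [16, 19]
        N16 x:[15,20] y:[16,26] z:[12,17] -> hit [16,17] leaf, test {P6@t=16, P9(miss)}
        N19 x:[4,7] y:[23,24] z:[43/3,16] -> miss, prune
      N13 x:[1,11] y:[-12,8] z:[11,17] -> miss, prune
    N11 x:[6,19] y:[-3,23] z:[17/3,10] -> hit [6,10], descend [3, 20]
      N3 x:[9,19] y:[18,23] z:[17/3,28/3] -> miss, prune
      N20 x:[6,16] y:[-3,13] z:[7,10] -> hit [7,10], descend [12, 15]
        N12 x:[6,14] y:[-3,13] z:[28/3,10] -> hit [28/3,10] leaf, test {P3(miss), P4(miss)}
        N15 x:[10,16] y:[4,10] z:[7,8] -> miss, prune

order=[0, 6, 7, 8, 10, 16, 19, 13, 11, 3, 20, 12, 15]  |boxes|=13  |leaves|=2  hit=P6

== RESULT ==
6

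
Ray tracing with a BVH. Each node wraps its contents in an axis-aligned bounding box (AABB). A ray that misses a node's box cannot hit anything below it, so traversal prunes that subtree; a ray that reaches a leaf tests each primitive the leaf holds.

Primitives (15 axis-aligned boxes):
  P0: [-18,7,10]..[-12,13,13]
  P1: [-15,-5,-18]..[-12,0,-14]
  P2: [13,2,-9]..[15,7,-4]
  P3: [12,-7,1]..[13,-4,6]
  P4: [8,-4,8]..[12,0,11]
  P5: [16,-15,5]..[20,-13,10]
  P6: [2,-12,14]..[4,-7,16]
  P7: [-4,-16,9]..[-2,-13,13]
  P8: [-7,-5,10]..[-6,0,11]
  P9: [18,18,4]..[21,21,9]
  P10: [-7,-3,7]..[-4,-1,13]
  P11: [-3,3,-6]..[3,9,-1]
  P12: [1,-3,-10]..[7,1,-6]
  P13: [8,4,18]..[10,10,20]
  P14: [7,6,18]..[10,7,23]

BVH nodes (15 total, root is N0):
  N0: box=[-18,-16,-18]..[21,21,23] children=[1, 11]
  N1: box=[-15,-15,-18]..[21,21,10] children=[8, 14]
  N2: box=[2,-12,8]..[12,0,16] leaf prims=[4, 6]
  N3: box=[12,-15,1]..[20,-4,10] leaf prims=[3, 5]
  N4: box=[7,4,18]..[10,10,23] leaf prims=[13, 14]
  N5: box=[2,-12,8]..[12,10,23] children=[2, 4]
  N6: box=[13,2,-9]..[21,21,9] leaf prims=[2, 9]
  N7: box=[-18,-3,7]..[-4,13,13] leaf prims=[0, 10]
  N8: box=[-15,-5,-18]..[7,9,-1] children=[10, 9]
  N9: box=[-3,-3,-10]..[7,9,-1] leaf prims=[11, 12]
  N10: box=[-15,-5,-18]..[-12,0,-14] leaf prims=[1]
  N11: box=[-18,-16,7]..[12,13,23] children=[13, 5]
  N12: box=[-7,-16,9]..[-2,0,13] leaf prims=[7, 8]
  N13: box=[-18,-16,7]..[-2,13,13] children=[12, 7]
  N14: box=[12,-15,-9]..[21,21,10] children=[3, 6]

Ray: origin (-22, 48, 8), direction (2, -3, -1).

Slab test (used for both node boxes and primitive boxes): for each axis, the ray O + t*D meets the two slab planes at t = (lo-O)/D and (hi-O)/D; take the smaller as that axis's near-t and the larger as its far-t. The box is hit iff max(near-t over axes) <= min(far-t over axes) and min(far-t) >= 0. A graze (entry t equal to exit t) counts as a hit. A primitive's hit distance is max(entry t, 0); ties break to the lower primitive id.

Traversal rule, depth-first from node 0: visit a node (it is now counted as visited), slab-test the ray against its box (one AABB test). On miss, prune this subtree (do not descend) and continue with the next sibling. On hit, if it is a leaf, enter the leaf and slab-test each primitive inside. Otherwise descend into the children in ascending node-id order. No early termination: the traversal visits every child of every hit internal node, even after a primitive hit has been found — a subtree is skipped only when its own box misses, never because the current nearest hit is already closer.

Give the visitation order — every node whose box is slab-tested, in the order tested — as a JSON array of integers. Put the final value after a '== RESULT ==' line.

Walk:
N0 x:[2,43/2] y:[9,64/3] z:[-15,26] -> hit [9,64/3], descend [1, 11]
  N1 x:[7/2,43/2] y:[9,21] z:[-2,26] -> hit [9,21], descend [8, 14]
    N8 x:[7/2,29/2] y:[13,53/3] z:[9,26] -> hit [13,29/2], descend [9, 10]
      N9 x:[19/2,29/2] y:[13,17] z:[9,18] -> hit [13,29/2] leaf, test {P11(miss), P12(miss)}
      N10 x:[7/2,5] y:[16,53/3] z:[22,26] -> miss, prune
    N14 x:[17,43/2] y:[9,21] z:[-2,17] -> hit [17,17], descend [3, 6]
      N3 x:[17,21] y:[52/3,21] z:[-2,7] -> miss, prune
      N6 x:[35/2,43/2] y:[9,46/3] z:[-1,17] -> miss, prune
  N11 x:[2,17] y:[35/3,64/3] z:[-15,1] -> miss, prune

Summary -> nodes [0, 1, 8, 9, 10, 14, 3, 6, 11]; box-tests=9; leaf-entries=1; first=miss

== RESULT ==
[0, 1, 8, 9, 10, 14, 3, 6, 11]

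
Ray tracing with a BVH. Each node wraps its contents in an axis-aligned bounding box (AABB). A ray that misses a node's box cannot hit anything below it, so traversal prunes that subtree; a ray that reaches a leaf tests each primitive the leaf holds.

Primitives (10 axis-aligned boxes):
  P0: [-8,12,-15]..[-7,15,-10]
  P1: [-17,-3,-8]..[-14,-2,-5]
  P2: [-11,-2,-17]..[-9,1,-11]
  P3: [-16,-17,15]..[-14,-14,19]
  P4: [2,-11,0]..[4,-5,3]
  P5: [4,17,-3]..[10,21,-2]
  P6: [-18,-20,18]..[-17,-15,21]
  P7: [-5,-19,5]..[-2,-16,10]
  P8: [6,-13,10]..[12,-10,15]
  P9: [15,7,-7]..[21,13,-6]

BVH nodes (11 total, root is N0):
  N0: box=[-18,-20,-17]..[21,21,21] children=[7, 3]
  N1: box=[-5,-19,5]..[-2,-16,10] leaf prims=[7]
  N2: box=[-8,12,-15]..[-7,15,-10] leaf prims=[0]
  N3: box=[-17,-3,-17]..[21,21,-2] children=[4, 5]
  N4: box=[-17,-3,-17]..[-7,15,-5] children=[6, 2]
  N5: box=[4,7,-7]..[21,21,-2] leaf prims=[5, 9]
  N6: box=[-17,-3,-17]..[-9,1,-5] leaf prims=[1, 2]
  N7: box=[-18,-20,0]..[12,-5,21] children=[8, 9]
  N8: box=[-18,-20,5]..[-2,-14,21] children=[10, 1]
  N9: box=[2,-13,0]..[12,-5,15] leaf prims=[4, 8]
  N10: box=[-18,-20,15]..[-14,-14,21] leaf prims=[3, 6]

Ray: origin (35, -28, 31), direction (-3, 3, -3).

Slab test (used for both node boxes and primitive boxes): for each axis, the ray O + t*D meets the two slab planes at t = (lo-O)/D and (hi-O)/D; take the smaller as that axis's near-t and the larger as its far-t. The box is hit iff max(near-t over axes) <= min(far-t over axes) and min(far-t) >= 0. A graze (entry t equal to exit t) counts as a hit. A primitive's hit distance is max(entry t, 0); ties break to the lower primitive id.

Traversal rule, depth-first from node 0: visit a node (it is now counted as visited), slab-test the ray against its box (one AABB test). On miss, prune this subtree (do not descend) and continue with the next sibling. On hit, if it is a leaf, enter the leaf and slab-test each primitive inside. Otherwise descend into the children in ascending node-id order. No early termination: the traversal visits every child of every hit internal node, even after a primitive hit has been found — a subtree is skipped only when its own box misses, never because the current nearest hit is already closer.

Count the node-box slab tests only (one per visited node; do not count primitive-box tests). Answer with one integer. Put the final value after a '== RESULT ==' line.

Walk:
N0 x:[14/3,53/3] y:[8/3,49/3] z:[10/3,16] -> hit [14/3,16], descend [3, 7]
  N3 x:[14/3,52/3] y:[25/3,49/3] z:[11,16] -> hit [11,16], descend [4, 5]
    N4 x:[14,52/3] y:[25/3,43/3] z:[12,16] -> hit [14,43/3], descend [2, 6]
      N2 x:[14,43/3] y:[40/3,43/3] z:[41/3,46/3] -> hit [14,43/3] leaf, test {P0@t=14}
      N6 x:[44/3,52/3] y:[25/3,29/3] z:[12,16] -> miss, prune
    N5 x:[14/3,31/3] y:[35/3,49/3] z:[11,38/3] -> miss, prune
  N7 x:[23/3,53/3] y:[8/3,23/3] z:[10/3,31/3] -> hit [23/3,23/3], descend [8, 9]
    N8 x:[37/3,53/3] y:[8/3,14/3] z:[10/3,26/3] -> miss, prune
    N9 x:[23/3,11] y:[5,23/3] z:[16/3,31/3] -> hit [23/3,23/3] leaf, test {P4(miss), P8(miss)}

Summary -> nodes [0, 3, 4, 2, 6, 5, 7, 8, 9]; box-tests=9; leaf-entries=2; first=P0

== RESULT ==
9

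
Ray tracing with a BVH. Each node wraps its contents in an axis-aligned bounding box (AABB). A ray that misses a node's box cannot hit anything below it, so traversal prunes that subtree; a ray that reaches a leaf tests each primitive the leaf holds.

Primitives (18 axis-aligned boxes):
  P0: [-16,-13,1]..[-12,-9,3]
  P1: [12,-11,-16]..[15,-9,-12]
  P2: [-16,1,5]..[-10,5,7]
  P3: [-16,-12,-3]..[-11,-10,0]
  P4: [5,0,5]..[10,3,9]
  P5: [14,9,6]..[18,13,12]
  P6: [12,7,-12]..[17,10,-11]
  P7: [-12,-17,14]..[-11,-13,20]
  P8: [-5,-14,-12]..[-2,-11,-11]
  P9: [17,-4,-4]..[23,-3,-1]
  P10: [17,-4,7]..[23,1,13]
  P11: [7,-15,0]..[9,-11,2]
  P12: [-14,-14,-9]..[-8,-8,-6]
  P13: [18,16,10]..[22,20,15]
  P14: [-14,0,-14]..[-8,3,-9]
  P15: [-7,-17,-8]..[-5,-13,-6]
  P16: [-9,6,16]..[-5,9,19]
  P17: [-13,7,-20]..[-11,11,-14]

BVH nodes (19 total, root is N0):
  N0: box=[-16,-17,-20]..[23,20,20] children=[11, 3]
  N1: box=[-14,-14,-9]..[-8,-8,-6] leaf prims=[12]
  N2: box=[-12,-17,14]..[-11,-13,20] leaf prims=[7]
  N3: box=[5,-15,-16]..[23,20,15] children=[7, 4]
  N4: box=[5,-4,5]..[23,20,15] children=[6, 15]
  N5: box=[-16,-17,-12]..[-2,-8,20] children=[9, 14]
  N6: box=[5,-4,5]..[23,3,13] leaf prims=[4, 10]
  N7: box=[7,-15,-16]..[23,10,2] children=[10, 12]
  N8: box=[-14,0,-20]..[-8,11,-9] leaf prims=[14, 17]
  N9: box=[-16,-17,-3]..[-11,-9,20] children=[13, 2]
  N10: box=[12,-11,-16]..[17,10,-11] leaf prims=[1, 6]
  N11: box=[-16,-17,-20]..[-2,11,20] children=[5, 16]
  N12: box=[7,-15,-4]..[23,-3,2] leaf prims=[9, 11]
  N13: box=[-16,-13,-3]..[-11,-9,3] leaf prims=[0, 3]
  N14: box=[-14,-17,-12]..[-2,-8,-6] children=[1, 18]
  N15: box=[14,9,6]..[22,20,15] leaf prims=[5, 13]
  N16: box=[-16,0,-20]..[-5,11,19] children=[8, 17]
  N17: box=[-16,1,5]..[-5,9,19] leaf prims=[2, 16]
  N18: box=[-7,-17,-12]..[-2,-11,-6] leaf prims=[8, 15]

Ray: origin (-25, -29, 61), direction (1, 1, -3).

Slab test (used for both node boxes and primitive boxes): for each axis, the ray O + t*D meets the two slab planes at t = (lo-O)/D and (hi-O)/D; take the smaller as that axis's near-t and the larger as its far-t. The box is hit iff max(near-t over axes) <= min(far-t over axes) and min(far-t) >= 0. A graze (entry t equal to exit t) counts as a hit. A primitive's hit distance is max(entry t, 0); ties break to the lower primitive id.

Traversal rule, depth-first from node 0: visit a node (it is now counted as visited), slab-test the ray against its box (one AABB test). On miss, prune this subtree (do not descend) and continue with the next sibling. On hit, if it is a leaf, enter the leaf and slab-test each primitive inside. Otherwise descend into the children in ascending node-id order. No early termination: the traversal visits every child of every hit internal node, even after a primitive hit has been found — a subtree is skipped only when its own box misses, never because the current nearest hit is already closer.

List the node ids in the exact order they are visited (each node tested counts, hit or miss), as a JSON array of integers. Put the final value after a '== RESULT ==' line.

Traverse from the root:
N0 x:[9,48] y:[12,49] z:[41/3,27] -> hit [41/3,27], descend [3, 11]
  N3 x:[30,48] y:[14,49] z:[46/3,77/3] -> miss, prune
  N11 x:[9,23] y:[12,40] z:[41/3,27] -> hit [41/3,23], descend [5, 16]
    N5 x:[9,23] y:[12,21] z:[41/3,73/3] -> hit [41/3,21], descend [9, 14]
      N9 x:[9,14] y:[12,20] z:[41/3,64/3] -> hit [41/3,14], descend [2, 13]
        N2 x:[13,14] y:[12,16] z:[41/3,47/3] -> hit [41/3,14] leaf, test {P7@t=41/3}
        N13 x:[9,14] y:[16,20] z:[58/3,64/3] -> miss, prune
      N14 x:[11,23] y:[12,21] z:[67/3,73/3] -> miss, prune
    N16 x:[9,20] y:[29,40] z:[14,27] -> miss, prune

order=[0, 3, 11, 5, 9, 2, 13, 14, 16]  |boxes|=9  |leaves|=1  hit=P7

== RESULT ==
[0, 3, 11, 5, 9, 2, 13, 14, 16]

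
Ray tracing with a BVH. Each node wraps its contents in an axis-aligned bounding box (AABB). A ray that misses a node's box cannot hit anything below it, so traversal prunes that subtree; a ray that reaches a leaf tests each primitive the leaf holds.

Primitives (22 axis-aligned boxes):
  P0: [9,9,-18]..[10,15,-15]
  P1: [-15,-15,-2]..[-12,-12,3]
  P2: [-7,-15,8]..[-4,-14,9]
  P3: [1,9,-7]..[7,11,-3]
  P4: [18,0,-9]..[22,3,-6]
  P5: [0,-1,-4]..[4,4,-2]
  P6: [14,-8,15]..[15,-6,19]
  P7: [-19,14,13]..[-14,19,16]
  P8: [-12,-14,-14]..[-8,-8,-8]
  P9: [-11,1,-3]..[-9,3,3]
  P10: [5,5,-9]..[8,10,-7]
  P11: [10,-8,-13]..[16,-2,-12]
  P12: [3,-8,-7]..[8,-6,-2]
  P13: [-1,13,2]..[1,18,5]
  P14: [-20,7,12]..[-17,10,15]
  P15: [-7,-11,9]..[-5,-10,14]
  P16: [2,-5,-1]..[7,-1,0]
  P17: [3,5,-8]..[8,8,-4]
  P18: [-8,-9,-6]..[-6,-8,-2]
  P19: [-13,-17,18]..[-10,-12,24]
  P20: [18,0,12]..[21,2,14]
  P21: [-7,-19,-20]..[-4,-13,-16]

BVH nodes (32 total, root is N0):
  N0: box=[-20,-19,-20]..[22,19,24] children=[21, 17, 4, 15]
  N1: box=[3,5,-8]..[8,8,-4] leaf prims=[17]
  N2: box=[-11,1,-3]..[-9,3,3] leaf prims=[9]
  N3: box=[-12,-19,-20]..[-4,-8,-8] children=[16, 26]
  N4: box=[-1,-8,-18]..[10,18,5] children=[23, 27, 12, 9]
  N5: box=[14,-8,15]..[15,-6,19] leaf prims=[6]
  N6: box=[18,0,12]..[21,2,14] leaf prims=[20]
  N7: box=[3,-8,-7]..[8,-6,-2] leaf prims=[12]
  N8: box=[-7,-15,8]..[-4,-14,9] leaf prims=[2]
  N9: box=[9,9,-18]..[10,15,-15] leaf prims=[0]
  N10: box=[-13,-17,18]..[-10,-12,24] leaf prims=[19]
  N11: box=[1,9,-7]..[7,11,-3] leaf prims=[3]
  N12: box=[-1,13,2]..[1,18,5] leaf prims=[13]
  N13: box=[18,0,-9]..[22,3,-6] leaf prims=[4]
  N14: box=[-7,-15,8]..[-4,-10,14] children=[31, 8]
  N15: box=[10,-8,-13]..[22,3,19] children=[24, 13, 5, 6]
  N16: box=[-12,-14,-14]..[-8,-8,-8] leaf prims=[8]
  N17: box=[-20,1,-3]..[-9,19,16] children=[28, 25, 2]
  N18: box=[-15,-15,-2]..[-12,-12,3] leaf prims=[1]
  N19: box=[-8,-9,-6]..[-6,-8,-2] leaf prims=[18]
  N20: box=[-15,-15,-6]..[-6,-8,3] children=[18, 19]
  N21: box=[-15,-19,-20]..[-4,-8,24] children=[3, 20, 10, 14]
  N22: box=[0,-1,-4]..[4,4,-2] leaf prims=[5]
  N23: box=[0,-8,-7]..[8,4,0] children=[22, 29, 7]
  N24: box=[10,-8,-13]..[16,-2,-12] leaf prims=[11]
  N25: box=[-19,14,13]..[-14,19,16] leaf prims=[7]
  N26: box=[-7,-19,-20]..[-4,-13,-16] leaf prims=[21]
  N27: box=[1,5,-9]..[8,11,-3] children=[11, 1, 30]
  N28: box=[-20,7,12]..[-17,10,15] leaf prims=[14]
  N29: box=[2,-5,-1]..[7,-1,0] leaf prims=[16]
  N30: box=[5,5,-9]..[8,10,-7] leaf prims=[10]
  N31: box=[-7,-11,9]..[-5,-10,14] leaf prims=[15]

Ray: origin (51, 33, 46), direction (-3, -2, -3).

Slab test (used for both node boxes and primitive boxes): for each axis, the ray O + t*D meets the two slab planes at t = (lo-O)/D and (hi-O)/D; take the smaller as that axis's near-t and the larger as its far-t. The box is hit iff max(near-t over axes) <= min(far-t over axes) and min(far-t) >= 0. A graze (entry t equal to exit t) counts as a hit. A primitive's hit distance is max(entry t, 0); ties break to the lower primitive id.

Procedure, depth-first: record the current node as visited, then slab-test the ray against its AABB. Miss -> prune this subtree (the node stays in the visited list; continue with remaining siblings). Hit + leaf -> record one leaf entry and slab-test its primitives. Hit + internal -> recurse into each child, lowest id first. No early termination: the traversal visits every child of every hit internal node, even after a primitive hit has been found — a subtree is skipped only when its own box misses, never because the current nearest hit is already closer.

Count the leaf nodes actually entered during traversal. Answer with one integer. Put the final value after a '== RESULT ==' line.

Traverse from the root:
N0 x:[29/3,71/3] y:[7,26] z:[22/3,22] -> hit [29/3,22], descend [4, 15, 17, 21]
  N4 x:[41/3,52/3] y:[15/2,41/2] z:[41/3,64/3] -> hit [41/3,52/3], descend [9, 12, 23, 27]
    N9 x:[41/3,14] y:[9,12] z:[61/3,64/3] -> miss, prune
    N12 x:[50/3,52/3] y:[15/2,10] z:[41/3,44/3] -> miss, prune
    N23 x:[43/3,17] y:[29/2,41/2] z:[46/3,53/3] -> hit [46/3,17], descend [7, 22, 29]
      N7 x:[43/3,16] y:[39/2,41/2] z:[16,53/3] -> miss, prune
      N22 x:[47/3,17] y:[29/2,17] z:[16,50/3] -> hit [16,50/3] leaf, test {P5@t=16}
      N29 x:[44/3,49/3] y:[17,19] z:[46/3,47/3] -> miss, prune
    N27 x:[43/3,50/3] y:[11,14] z:[49/3,55/3] -> miss, prune
  N15 x:[29/3,41/3] y:[15,41/2] z:[9,59/3] -> miss, prune
  N17 x:[20,71/3] y:[7,16] z:[10,49/3] -> miss, prune
  N21 x:[55/3,22] y:[41/2,26] z:[22/3,22] -> hit [41/2,22], descend [3, 10, 14, 20]
    N3 x:[55/3,21] y:[41/2,26] z:[18,22] -> hit [41/2,21], descend [16, 26]
      N16 x:[59/3,21] y:[41/2,47/2] z:[18,20] -> miss, prune
      N26 x:[55/3,58/3] y:[23,26] z:[62/3,22] -> miss, prune
    N10 x:[61/3,64/3] y:[45/2,25] z:[22/3,28/3] -> miss, prune
    N14 x:[55/3,58/3] y:[43/2,24] z:[32/3,38/3] -> miss, prune
    N20 x:[19,22] y:[41/2,24] z:[43/3,52/3] -> miss, prune

Summary -> nodes [0, 4, 9, 12, 23, 7, 22, 29, 27, 15, 17, 21, 3, 16, 26, 10, 14, 20]; box-tests=18; leaf-entries=1; first=P5

== RESULT ==
1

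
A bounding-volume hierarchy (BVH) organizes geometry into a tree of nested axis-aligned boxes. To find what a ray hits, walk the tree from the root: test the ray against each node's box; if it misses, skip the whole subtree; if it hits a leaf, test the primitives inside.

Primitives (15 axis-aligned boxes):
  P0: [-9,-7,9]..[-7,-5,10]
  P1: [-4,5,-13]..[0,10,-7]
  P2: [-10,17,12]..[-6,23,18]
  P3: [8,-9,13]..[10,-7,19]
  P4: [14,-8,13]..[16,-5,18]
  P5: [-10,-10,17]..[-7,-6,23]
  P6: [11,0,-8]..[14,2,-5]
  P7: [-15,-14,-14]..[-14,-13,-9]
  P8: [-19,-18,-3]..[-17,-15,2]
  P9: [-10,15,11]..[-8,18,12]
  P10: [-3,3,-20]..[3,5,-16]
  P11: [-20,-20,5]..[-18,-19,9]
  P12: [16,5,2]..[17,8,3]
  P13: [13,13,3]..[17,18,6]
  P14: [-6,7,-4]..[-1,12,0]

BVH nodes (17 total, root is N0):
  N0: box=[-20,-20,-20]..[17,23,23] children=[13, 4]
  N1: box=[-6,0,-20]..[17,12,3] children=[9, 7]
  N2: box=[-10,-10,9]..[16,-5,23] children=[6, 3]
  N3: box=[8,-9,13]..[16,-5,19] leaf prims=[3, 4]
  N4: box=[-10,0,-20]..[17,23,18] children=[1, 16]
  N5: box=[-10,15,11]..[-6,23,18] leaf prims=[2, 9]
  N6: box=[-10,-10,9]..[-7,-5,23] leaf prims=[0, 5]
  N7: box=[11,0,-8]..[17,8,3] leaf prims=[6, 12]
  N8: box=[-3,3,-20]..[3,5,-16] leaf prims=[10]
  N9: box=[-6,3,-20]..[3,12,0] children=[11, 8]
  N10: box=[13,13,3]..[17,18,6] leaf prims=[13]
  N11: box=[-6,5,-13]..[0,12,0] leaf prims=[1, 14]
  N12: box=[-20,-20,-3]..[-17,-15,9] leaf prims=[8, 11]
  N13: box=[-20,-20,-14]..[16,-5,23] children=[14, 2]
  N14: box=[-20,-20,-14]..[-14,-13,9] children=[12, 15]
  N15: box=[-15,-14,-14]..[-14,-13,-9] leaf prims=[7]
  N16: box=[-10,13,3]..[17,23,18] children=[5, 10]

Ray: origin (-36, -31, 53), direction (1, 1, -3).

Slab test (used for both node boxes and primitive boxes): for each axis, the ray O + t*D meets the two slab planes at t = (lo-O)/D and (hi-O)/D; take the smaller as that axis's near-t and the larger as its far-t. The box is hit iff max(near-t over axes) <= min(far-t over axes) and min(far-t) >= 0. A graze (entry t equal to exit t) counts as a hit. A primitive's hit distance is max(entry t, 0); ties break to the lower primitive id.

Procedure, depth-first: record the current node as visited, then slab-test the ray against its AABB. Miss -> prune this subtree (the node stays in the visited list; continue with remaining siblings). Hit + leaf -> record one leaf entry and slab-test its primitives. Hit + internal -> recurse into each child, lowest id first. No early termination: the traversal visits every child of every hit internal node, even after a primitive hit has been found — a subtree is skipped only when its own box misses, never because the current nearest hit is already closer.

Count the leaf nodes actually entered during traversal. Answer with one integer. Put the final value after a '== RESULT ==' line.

Traverse from the root:
N0 x:[16,53] y:[11,54] z:[10,73/3] -> hit [16,73/3], descend [4, 13]
  N4 x:[26,53] y:[31,54] z:[35/3,73/3] -> miss, prune
  N13 x:[16,52] y:[11,26] z:[10,67/3] -> hit [16,67/3], descend [2, 14]
    N2 x:[26,52] y:[21,26] z:[10,44/3] -> miss, prune
    N14 x:[16,22] y:[11,18] z:[44/3,67/3] -> hit [16,18], descend [12, 15]
      N12 x:[16,19] y:[11,16] z:[44/3,56/3] -> hit [16,16] leaf, test {P8(miss), P11(miss)}
      N15 x:[21,22] y:[17,18] z:[62/3,67/3] -> miss, prune

order=[0, 4, 13, 2, 14, 12, 15]  |boxes|=7  |leaves|=1  hit=miss

== RESULT ==
1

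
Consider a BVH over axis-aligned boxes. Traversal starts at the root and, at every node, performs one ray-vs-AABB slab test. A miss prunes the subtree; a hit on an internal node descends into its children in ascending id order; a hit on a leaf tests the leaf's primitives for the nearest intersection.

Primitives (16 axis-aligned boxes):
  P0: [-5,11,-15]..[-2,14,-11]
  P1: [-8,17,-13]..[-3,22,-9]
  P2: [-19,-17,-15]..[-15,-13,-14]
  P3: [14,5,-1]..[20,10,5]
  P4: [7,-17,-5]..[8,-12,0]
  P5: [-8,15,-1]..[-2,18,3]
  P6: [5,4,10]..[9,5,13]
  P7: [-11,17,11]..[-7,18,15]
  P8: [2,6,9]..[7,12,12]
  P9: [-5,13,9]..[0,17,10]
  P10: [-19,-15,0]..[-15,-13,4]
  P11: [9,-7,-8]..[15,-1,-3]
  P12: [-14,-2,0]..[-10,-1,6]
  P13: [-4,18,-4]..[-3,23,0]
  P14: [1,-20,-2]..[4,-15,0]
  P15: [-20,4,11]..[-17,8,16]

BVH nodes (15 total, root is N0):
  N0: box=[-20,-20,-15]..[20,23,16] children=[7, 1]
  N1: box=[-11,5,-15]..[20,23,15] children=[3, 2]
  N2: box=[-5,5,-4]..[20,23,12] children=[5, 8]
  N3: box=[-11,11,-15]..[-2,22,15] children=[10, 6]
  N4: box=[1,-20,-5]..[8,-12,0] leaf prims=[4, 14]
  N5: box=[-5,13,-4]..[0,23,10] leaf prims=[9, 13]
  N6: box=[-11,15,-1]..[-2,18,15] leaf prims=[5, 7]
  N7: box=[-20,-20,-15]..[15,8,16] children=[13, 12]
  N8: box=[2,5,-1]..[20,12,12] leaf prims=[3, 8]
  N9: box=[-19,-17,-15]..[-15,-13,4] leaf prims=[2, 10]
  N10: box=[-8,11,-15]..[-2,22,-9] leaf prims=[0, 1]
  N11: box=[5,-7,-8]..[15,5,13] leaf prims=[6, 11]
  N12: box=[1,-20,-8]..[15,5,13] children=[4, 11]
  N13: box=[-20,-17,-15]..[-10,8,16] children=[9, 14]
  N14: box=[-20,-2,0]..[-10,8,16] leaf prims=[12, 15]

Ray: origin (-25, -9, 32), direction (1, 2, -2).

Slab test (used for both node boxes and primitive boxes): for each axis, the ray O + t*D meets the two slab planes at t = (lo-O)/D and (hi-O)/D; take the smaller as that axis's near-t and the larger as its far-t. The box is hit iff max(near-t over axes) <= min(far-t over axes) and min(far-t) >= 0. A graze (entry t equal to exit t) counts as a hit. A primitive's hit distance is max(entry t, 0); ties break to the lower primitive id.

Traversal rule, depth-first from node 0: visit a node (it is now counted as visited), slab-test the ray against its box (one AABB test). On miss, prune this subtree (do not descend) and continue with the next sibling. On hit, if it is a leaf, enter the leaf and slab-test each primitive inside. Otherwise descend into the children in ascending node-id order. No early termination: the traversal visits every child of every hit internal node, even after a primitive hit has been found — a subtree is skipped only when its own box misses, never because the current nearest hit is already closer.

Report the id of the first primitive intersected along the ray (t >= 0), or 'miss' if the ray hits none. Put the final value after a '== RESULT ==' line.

Traverse from the root:
N0 x:[5,45] y:[-11/2,16] z:[8,47/2] -> hit [8,16], descend [1, 7]
  N1 x:[14,45] y:[7,16] z:[17/2,47/2] -> hit [14,16], descend [2, 3]
    N2 x:[20,45] y:[7,16] z:[10,18] -> miss, prune
    N3 x:[14,23] y:[10,31/2] z:[17/2,47/2] -> hit [14,31/2], descend [6, 10]
      N6 x:[14,23] y:[12,27/2] z:[17/2,33/2] -> miss, prune
      N10 x:[17,23] y:[10,31/2] z:[41/2,47/2] -> miss, prune
  N7 x:[5,40] y:[-11/2,17/2] z:[8,47/2] -> hit [8,17/2], descend [12, 13]
    N12 x:[26,40] y:[-11/2,7] z:[19/2,20] -> miss, prune
    N13 x:[5,15] y:[-4,17/2] z:[8,47/2] -> hit [8,17/2], descend [9, 14]
      N9 x:[6,10] y:[-4,-2] z:[14,47/2] -> miss, prune
      N14 x:[5,15] y:[7/2,17/2] z:[8,16] -> hit [8,17/2] leaf, test {P12(miss), P15@t=8}

11 AABB tests over nodes [0, 1, 2, 3, 6, 10, 7, 12, 13, 9, 14]; 1 leaf entered; closest P15.

== RESULT ==
15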